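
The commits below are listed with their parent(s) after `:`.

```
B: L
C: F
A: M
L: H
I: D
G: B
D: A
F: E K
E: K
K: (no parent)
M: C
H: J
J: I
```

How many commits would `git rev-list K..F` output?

Reachable from F: {E, F, K}.
Reachable from K: {K}.
In F's history but not K's: {E, F} — 2 commits.

2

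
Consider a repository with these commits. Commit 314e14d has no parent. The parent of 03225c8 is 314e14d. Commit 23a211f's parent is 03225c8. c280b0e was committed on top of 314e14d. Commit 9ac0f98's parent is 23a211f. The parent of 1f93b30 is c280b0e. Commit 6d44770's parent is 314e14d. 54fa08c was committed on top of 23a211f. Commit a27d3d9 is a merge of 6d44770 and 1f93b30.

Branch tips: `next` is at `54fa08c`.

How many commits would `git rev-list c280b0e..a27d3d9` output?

3

Reachable from a27d3d9: {1f93b30, 314e14d, 6d44770, a27d3d9, c280b0e}.
Reachable from c280b0e: {314e14d, c280b0e}.
In a27d3d9's history but not c280b0e's: {1f93b30, 6d44770, a27d3d9} — 3 commits.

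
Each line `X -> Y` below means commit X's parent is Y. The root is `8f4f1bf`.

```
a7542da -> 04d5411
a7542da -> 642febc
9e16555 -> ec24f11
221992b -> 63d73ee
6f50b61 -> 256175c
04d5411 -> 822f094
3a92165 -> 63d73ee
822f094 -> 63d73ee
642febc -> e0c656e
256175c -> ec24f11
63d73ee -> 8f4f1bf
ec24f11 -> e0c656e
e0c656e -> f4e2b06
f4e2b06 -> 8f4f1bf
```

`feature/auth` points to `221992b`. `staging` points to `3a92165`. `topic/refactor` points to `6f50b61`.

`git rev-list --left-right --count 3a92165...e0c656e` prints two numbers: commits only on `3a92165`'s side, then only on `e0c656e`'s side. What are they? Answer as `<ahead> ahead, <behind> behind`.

2 ahead, 2 behind

Reachable from 3a92165: {3a92165, 63d73ee, 8f4f1bf}.
Reachable from e0c656e: {8f4f1bf, e0c656e, f4e2b06}.
Only in 3a92165's history (ahead): {3a92165, 63d73ee} — 2.
Only in e0c656e's history (behind): {e0c656e, f4e2b06} — 2.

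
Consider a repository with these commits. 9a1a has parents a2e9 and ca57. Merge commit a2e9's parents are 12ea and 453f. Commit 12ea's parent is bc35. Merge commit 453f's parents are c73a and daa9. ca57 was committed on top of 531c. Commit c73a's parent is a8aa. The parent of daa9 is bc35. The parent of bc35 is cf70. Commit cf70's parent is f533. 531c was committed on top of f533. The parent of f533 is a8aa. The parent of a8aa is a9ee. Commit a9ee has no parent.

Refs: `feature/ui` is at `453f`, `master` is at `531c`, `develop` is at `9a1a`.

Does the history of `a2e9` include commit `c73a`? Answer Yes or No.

Ancestors of a2e9 (commits reachable by following parents): {12ea, 453f, a2e9, a8aa, a9ee, bc35, c73a, cf70, daa9, f533}.
c73a is in that set, so it is an ancestor of a2e9.

Yes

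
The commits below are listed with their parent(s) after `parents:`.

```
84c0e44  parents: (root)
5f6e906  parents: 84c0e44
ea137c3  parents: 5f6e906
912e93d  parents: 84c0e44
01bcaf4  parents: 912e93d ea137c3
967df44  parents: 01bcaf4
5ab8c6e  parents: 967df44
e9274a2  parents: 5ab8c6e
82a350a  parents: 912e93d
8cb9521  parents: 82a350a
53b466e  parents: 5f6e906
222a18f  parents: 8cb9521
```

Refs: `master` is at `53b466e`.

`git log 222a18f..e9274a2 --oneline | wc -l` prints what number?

6

Reachable from e9274a2: {01bcaf4, 5ab8c6e, 5f6e906, 84c0e44, 912e93d, 967df44, e9274a2, ea137c3}.
Reachable from 222a18f: {222a18f, 82a350a, 84c0e44, 8cb9521, 912e93d}.
In e9274a2's history but not 222a18f's: {01bcaf4, 5ab8c6e, 5f6e906, 967df44, e9274a2, ea137c3} — 6 commits.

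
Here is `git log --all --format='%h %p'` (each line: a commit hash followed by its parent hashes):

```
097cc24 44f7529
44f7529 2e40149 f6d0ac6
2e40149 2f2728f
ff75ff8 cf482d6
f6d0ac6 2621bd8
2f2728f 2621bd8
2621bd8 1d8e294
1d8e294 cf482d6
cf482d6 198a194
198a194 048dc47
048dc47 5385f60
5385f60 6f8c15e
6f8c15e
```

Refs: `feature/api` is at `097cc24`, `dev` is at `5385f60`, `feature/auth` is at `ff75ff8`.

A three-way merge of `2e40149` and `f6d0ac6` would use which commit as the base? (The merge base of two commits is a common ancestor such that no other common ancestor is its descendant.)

2621bd8

Ancestors of 2e40149: {048dc47, 198a194, 1d8e294, 2621bd8, 2e40149, 2f2728f, 5385f60, 6f8c15e, cf482d6}.
Ancestors of f6d0ac6: {048dc47, 198a194, 1d8e294, 2621bd8, 5385f60, 6f8c15e, cf482d6, f6d0ac6}.
Common ancestors: {048dc47, 198a194, 1d8e294, 2621bd8, 5385f60, 6f8c15e, cf482d6}.
Among these, 2621bd8 is not an ancestor of any other common ancestor — it is the merge base.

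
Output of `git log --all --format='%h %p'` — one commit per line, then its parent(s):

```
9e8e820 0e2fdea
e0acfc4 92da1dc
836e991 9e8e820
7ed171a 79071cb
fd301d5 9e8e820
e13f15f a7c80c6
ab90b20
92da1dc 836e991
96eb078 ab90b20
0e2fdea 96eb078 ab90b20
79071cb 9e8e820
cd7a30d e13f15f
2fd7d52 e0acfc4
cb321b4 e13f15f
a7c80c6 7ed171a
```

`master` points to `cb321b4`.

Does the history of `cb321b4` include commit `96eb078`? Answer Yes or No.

Yes

Ancestors of cb321b4 (commits reachable by following parents): {0e2fdea, 79071cb, 7ed171a, 96eb078, 9e8e820, a7c80c6, ab90b20, cb321b4, e13f15f}.
96eb078 is in that set, so it is an ancestor of cb321b4.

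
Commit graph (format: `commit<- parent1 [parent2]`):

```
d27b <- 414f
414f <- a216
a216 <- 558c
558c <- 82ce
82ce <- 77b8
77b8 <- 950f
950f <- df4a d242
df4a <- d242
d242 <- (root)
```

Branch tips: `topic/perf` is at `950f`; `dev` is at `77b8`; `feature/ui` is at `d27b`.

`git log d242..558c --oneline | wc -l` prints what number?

Reachable from 558c: {558c, 77b8, 82ce, 950f, d242, df4a}.
Reachable from d242: {d242}.
In 558c's history but not d242's: {558c, 77b8, 82ce, 950f, df4a} — 5 commits.

5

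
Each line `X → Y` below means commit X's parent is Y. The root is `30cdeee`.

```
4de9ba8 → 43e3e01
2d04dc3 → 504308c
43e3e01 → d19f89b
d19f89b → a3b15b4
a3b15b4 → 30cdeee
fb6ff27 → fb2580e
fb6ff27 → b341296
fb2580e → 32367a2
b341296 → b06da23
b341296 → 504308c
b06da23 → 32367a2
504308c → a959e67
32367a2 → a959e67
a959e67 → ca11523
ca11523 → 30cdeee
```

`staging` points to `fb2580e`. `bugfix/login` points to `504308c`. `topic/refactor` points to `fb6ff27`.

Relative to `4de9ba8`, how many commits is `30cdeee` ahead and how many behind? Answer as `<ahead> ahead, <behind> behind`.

Reachable from 30cdeee: {30cdeee}.
Reachable from 4de9ba8: {30cdeee, 43e3e01, 4de9ba8, a3b15b4, d19f89b}.
Only in 30cdeee's history (ahead): {} — 0.
Only in 4de9ba8's history (behind): {43e3e01, 4de9ba8, a3b15b4, d19f89b} — 4.

0 ahead, 4 behind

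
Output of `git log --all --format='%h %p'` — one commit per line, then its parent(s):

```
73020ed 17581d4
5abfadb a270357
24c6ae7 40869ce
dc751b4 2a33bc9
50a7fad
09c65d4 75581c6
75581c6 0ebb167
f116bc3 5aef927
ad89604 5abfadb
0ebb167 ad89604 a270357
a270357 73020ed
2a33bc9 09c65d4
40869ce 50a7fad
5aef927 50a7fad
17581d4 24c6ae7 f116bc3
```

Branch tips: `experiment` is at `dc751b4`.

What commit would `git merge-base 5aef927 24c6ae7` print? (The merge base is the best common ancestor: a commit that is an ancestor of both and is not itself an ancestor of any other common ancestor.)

Ancestors of 5aef927: {50a7fad, 5aef927}.
Ancestors of 24c6ae7: {24c6ae7, 40869ce, 50a7fad}.
Common ancestors: {50a7fad}.
The only common ancestor is 50a7fad, so it is the merge base.

50a7fad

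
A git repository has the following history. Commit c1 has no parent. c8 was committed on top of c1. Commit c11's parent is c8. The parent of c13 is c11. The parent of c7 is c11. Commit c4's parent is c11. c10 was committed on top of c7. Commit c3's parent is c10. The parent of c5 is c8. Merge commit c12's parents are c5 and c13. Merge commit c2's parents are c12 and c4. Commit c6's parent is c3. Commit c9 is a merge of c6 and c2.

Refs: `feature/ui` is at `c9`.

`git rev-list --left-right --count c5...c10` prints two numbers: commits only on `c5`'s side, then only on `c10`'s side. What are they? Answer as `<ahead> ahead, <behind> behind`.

1 ahead, 3 behind

Reachable from c5: {c1, c5, c8}.
Reachable from c10: {c1, c10, c11, c7, c8}.
Only in c5's history (ahead): {c5} — 1.
Only in c10's history (behind): {c10, c11, c7} — 3.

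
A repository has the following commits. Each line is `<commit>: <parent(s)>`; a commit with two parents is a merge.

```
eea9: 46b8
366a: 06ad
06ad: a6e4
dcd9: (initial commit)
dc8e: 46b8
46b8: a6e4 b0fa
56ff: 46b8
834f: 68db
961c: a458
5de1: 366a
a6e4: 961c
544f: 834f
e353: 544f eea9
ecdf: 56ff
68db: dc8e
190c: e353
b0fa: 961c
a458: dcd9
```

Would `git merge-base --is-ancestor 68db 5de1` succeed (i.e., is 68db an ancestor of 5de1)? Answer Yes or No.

Ancestors of 5de1: {06ad, 366a, 5de1, 961c, a458, a6e4, dcd9}.
68db is not in that set, so it is not an ancestor of 5de1.

No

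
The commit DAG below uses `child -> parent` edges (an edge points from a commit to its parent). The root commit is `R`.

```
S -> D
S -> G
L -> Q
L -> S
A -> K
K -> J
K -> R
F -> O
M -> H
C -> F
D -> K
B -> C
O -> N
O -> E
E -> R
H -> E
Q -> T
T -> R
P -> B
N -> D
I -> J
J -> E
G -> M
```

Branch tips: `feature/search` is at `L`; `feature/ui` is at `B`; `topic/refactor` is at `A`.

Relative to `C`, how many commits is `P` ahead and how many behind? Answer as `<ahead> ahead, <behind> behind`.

2 ahead, 0 behind

Reachable from P: {B, C, D, E, F, J, K, N, O, P, R}.
Reachable from C: {C, D, E, F, J, K, N, O, R}.
Only in P's history (ahead): {B, P} — 2.
Only in C's history (behind): {} — 0.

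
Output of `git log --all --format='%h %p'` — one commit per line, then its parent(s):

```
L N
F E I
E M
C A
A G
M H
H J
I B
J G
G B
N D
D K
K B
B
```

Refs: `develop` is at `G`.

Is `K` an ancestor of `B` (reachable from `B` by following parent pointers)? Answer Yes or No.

No

Ancestors of B: {B}.
K is not in that set, so it is not an ancestor of B.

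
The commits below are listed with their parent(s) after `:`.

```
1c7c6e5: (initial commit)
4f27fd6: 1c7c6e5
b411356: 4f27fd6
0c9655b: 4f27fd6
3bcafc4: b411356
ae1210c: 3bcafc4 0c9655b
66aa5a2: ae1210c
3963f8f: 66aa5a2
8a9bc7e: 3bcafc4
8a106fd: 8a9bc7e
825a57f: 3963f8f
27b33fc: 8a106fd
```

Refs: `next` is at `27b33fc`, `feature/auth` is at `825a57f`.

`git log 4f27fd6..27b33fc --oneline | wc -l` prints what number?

5

Reachable from 27b33fc: {1c7c6e5, 27b33fc, 3bcafc4, 4f27fd6, 8a106fd, 8a9bc7e, b411356}.
Reachable from 4f27fd6: {1c7c6e5, 4f27fd6}.
In 27b33fc's history but not 4f27fd6's: {27b33fc, 3bcafc4, 8a106fd, 8a9bc7e, b411356} — 5 commits.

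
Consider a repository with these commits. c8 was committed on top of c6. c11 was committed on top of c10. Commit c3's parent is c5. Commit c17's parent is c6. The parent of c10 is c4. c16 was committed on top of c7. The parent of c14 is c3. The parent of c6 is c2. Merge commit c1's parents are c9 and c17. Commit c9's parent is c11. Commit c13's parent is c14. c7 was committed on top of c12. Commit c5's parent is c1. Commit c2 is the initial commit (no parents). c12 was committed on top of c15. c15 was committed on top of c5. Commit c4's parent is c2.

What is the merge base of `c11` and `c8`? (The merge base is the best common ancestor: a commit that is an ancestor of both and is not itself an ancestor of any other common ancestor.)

Ancestors of c11: {c10, c11, c2, c4}.
Ancestors of c8: {c2, c6, c8}.
Common ancestors: {c2}.
The only common ancestor is c2, so it is the merge base.

c2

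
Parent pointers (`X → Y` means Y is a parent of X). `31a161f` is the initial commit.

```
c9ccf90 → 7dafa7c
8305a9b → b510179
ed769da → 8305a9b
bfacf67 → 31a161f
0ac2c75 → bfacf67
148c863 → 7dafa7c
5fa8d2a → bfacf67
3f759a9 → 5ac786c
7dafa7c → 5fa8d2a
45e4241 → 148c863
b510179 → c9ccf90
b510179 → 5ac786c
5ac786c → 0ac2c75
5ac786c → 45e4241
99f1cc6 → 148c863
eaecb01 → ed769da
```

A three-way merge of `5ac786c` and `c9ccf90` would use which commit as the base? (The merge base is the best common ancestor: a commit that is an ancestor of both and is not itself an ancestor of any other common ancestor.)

7dafa7c

Ancestors of 5ac786c: {0ac2c75, 148c863, 31a161f, 45e4241, 5ac786c, 5fa8d2a, 7dafa7c, bfacf67}.
Ancestors of c9ccf90: {31a161f, 5fa8d2a, 7dafa7c, bfacf67, c9ccf90}.
Common ancestors: {31a161f, 5fa8d2a, 7dafa7c, bfacf67}.
Among these, 7dafa7c is not an ancestor of any other common ancestor — it is the merge base.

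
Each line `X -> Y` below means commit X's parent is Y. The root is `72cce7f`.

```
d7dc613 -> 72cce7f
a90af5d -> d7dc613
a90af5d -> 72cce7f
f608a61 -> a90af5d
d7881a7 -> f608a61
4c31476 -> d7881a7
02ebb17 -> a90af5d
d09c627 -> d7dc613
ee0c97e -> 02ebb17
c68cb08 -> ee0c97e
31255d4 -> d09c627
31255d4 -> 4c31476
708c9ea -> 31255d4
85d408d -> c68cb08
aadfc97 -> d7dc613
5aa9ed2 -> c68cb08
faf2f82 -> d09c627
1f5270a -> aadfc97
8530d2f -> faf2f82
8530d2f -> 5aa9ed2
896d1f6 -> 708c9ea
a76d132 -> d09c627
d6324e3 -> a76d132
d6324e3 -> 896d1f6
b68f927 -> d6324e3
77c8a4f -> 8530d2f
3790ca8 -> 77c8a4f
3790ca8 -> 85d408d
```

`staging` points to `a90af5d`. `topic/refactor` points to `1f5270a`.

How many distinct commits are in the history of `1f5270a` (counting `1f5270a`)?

4

Walking parent pointers from 1f5270a: reachable set = {1f5270a, 72cce7f, aadfc97, d7dc613}.
That is 4 commits.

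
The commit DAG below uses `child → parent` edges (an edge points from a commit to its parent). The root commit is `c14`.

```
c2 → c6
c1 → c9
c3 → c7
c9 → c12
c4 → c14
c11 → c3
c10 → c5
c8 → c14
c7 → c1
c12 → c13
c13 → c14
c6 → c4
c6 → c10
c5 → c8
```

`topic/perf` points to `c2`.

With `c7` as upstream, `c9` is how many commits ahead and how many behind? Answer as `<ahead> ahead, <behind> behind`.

0 ahead, 2 behind

Reachable from c9: {c12, c13, c14, c9}.
Reachable from c7: {c1, c12, c13, c14, c7, c9}.
Only in c9's history (ahead): {} — 0.
Only in c7's history (behind): {c1, c7} — 2.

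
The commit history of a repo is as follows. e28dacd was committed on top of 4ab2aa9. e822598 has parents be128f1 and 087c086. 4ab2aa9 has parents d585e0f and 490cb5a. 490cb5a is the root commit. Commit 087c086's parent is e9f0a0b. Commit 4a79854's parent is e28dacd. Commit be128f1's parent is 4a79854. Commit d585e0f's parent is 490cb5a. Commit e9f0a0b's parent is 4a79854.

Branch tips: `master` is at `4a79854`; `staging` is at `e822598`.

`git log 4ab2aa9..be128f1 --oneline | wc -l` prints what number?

Reachable from be128f1: {490cb5a, 4a79854, 4ab2aa9, be128f1, d585e0f, e28dacd}.
Reachable from 4ab2aa9: {490cb5a, 4ab2aa9, d585e0f}.
In be128f1's history but not 4ab2aa9's: {4a79854, be128f1, e28dacd} — 3 commits.

3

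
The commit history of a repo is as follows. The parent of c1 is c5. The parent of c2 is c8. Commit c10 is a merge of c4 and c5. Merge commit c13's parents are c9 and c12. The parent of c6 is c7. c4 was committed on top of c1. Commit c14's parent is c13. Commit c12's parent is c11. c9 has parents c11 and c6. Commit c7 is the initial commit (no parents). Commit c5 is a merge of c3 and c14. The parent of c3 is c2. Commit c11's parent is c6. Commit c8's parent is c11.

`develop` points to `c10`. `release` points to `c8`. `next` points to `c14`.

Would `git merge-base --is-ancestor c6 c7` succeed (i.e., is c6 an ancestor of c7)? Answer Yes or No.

No

Ancestors of c7: {c7}.
c6 is not in that set, so it is not an ancestor of c7.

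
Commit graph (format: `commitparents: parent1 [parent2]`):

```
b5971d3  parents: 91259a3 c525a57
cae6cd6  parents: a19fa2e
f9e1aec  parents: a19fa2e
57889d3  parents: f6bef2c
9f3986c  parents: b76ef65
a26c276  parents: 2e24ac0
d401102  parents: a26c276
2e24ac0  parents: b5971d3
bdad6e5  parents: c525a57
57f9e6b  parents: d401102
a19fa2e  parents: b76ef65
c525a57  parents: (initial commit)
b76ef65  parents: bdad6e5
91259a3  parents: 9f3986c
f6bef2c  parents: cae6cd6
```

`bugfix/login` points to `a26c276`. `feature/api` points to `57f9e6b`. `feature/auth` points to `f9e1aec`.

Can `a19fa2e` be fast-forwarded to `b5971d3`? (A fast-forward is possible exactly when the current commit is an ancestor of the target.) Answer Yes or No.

No

A fast-forward from a19fa2e to b5971d3 is possible iff a19fa2e is an ancestor of b5971d3.
Ancestors of b5971d3: {91259a3, 9f3986c, b5971d3, b76ef65, bdad6e5, c525a57}.
a19fa2e is not among them, so fast-forward is not possible.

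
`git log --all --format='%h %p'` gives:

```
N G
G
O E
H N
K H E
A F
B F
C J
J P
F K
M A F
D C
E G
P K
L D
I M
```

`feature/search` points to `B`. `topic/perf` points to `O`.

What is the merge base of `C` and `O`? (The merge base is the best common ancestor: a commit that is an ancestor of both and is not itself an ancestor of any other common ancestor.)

E

Ancestors of C: {C, E, G, H, J, K, N, P}.
Ancestors of O: {E, G, O}.
Common ancestors: {E, G}.
Among these, E is not an ancestor of any other common ancestor — it is the merge base.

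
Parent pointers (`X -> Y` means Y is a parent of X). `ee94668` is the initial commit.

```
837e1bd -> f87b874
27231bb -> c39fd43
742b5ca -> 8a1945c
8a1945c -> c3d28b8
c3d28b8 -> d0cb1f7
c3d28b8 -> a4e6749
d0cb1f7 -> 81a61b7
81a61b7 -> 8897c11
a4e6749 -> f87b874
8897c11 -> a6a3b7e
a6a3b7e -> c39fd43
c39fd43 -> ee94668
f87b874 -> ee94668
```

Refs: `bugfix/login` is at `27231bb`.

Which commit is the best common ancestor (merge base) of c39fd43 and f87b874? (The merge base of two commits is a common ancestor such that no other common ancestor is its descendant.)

ee94668

Ancestors of c39fd43: {c39fd43, ee94668}.
Ancestors of f87b874: {ee94668, f87b874}.
Common ancestors: {ee94668}.
The only common ancestor is ee94668, so it is the merge base.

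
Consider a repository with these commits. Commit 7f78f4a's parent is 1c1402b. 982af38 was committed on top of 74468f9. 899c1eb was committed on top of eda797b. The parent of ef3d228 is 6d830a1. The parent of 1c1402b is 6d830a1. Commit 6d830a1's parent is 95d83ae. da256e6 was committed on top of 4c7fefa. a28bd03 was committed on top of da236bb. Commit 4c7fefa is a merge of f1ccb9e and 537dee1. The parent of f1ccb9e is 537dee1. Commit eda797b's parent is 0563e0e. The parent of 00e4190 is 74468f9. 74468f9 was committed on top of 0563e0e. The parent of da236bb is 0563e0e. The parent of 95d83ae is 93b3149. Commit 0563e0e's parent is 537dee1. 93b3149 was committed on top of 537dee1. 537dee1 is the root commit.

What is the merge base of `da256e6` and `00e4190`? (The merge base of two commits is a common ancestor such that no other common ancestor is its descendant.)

Ancestors of da256e6: {4c7fefa, 537dee1, da256e6, f1ccb9e}.
Ancestors of 00e4190: {00e4190, 0563e0e, 537dee1, 74468f9}.
Common ancestors: {537dee1}.
The only common ancestor is 537dee1, so it is the merge base.

537dee1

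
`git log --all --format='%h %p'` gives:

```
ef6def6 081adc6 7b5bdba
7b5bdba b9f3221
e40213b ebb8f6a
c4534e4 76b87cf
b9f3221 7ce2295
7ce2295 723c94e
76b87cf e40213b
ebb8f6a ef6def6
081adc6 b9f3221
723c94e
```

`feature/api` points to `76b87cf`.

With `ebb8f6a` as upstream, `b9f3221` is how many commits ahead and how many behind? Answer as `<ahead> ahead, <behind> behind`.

0 ahead, 4 behind

Reachable from b9f3221: {723c94e, 7ce2295, b9f3221}.
Reachable from ebb8f6a: {081adc6, 723c94e, 7b5bdba, 7ce2295, b9f3221, ebb8f6a, ef6def6}.
Only in b9f3221's history (ahead): {} — 0.
Only in ebb8f6a's history (behind): {081adc6, 7b5bdba, ebb8f6a, ef6def6} — 4.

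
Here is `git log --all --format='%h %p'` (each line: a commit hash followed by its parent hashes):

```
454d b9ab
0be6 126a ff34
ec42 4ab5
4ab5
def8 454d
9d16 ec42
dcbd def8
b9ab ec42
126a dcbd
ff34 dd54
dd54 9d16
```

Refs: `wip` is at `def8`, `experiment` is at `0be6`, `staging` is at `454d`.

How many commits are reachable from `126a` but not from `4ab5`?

Reachable from 126a: {126a, 454d, 4ab5, b9ab, dcbd, def8, ec42}.
Reachable from 4ab5: {4ab5}.
In 126a's history but not 4ab5's: {126a, 454d, b9ab, dcbd, def8, ec42} — 6 commits.

6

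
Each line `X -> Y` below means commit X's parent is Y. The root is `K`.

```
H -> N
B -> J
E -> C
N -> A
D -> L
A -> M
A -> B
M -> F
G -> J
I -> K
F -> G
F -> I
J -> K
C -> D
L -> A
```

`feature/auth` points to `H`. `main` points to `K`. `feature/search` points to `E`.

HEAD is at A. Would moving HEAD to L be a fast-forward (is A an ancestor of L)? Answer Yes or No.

A fast-forward from A to L is possible iff A is an ancestor of L.
Ancestors of L: {A, B, F, G, I, J, K, L, M}.
A is among them, so fast-forward is possible.

Yes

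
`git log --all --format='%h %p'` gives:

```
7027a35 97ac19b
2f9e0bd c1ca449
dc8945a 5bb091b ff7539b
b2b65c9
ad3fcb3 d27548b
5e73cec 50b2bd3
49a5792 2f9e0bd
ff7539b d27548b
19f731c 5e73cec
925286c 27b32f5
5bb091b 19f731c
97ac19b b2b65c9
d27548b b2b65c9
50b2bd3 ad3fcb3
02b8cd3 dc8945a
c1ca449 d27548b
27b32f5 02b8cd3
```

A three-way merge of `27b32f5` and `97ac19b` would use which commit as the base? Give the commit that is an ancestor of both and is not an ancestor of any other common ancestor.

Ancestors of 27b32f5: {02b8cd3, 19f731c, 27b32f5, 50b2bd3, 5bb091b, 5e73cec, ad3fcb3, b2b65c9, d27548b, dc8945a, ff7539b}.
Ancestors of 97ac19b: {97ac19b, b2b65c9}.
Common ancestors: {b2b65c9}.
The only common ancestor is b2b65c9, so it is the merge base.

b2b65c9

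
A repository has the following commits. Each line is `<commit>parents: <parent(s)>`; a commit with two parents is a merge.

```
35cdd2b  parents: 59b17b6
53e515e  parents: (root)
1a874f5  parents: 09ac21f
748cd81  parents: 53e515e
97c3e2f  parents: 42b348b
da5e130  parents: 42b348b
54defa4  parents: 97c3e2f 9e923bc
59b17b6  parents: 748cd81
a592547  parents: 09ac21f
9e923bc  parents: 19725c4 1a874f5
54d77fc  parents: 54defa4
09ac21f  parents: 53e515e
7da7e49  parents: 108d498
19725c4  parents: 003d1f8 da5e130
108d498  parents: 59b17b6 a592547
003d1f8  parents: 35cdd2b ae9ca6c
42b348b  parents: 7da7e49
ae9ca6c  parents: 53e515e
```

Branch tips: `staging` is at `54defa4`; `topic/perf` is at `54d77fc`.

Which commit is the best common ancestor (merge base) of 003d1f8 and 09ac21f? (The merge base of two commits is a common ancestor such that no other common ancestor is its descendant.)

53e515e

Ancestors of 003d1f8: {003d1f8, 35cdd2b, 53e515e, 59b17b6, 748cd81, ae9ca6c}.
Ancestors of 09ac21f: {09ac21f, 53e515e}.
Common ancestors: {53e515e}.
The only common ancestor is 53e515e, so it is the merge base.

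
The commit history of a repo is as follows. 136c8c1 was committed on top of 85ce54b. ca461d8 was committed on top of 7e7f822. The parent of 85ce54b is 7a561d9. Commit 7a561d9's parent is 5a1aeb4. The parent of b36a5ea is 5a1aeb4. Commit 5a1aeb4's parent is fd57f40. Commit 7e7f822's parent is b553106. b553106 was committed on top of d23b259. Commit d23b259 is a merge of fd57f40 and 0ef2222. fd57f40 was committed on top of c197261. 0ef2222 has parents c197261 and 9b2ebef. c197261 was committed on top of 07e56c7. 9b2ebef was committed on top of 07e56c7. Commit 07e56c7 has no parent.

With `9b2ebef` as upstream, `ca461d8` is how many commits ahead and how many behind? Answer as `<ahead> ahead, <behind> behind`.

Reachable from ca461d8: {07e56c7, 0ef2222, 7e7f822, 9b2ebef, b553106, c197261, ca461d8, d23b259, fd57f40}.
Reachable from 9b2ebef: {07e56c7, 9b2ebef}.
Only in ca461d8's history (ahead): {0ef2222, 7e7f822, b553106, c197261, ca461d8, d23b259, fd57f40} — 7.
Only in 9b2ebef's history (behind): {} — 0.

7 ahead, 0 behind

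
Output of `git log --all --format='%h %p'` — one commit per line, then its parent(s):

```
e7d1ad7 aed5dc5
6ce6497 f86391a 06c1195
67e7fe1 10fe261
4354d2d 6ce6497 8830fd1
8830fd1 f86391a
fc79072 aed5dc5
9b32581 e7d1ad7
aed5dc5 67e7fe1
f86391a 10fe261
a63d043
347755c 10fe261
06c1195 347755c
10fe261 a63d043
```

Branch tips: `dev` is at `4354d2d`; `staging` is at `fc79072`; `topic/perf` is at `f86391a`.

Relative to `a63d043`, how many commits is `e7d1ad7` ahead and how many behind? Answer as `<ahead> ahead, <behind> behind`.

4 ahead, 0 behind

Reachable from e7d1ad7: {10fe261, 67e7fe1, a63d043, aed5dc5, e7d1ad7}.
Reachable from a63d043: {a63d043}.
Only in e7d1ad7's history (ahead): {10fe261, 67e7fe1, aed5dc5, e7d1ad7} — 4.
Only in a63d043's history (behind): {} — 0.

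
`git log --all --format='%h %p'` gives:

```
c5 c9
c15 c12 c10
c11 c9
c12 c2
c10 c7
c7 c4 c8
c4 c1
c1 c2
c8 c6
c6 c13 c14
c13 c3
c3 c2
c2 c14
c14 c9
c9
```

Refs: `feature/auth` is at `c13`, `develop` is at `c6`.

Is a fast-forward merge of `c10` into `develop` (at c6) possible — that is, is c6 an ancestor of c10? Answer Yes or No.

Yes

A fast-forward from c6 to c10 is possible iff c6 is an ancestor of c10.
Ancestors of c10: {c1, c10, c13, c14, c2, c3, c4, c6, c7, c8, c9}.
c6 is among them, so fast-forward is possible.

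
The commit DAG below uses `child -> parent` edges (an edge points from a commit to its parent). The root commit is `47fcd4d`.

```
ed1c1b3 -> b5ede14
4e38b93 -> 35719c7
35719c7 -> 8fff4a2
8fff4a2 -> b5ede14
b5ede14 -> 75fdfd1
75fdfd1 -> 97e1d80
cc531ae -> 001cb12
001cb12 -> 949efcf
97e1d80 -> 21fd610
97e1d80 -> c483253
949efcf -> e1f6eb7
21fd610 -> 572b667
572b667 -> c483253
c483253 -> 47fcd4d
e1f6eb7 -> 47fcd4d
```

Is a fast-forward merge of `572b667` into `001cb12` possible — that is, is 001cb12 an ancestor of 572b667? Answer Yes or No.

No

A fast-forward from 001cb12 to 572b667 is possible iff 001cb12 is an ancestor of 572b667.
Ancestors of 572b667: {47fcd4d, 572b667, c483253}.
001cb12 is not among them, so fast-forward is not possible.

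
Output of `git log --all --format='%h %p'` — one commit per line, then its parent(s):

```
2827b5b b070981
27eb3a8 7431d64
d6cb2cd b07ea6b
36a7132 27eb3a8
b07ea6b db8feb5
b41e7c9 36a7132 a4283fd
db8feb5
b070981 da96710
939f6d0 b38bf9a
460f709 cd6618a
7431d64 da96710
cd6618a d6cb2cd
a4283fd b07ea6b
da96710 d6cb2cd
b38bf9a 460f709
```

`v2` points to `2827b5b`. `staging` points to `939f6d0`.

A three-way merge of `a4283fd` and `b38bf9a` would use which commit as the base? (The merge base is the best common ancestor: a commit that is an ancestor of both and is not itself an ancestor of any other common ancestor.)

b07ea6b

Ancestors of a4283fd: {a4283fd, b07ea6b, db8feb5}.
Ancestors of b38bf9a: {460f709, b07ea6b, b38bf9a, cd6618a, d6cb2cd, db8feb5}.
Common ancestors: {b07ea6b, db8feb5}.
Among these, b07ea6b is not an ancestor of any other common ancestor — it is the merge base.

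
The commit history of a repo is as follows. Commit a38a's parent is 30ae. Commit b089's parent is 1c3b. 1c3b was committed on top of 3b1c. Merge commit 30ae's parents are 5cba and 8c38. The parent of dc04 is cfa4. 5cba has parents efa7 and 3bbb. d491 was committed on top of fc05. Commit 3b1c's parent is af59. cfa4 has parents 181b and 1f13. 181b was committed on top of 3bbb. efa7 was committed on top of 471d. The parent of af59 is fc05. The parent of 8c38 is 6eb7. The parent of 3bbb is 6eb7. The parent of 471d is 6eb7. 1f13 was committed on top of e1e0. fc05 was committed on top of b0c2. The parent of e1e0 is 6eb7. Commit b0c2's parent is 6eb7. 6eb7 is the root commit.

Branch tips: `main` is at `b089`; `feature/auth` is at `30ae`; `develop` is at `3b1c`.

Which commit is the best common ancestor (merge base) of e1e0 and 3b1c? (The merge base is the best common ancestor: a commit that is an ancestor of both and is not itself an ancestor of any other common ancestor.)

Ancestors of e1e0: {6eb7, e1e0}.
Ancestors of 3b1c: {3b1c, 6eb7, af59, b0c2, fc05}.
Common ancestors: {6eb7}.
The only common ancestor is 6eb7, so it is the merge base.

6eb7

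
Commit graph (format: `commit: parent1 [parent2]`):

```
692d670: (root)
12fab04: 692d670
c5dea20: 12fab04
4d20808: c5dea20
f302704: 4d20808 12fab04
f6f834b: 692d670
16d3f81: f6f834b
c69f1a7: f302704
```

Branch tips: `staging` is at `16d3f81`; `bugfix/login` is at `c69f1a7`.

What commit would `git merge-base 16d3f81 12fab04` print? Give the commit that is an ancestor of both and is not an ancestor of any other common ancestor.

Ancestors of 16d3f81: {16d3f81, 692d670, f6f834b}.
Ancestors of 12fab04: {12fab04, 692d670}.
Common ancestors: {692d670}.
The only common ancestor is 692d670, so it is the merge base.

692d670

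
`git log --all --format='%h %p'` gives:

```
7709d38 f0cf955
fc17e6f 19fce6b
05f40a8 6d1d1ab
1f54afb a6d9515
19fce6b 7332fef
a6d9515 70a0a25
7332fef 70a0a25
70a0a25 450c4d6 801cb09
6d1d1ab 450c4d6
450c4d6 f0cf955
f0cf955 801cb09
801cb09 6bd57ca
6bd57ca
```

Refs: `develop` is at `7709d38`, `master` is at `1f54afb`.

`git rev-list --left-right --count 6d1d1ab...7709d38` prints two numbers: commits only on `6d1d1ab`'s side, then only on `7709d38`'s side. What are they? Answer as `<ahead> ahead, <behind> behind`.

2 ahead, 1 behind

Reachable from 6d1d1ab: {450c4d6, 6bd57ca, 6d1d1ab, 801cb09, f0cf955}.
Reachable from 7709d38: {6bd57ca, 7709d38, 801cb09, f0cf955}.
Only in 6d1d1ab's history (ahead): {450c4d6, 6d1d1ab} — 2.
Only in 7709d38's history (behind): {7709d38} — 1.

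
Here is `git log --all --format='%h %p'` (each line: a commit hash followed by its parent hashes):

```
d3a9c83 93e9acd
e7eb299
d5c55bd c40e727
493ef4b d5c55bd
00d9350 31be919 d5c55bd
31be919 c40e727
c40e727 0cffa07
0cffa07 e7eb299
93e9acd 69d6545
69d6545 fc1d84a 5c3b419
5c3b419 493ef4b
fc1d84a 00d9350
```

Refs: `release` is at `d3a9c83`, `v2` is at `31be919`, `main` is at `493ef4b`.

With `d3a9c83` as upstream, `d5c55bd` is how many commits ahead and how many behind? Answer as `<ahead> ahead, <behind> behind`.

Reachable from d5c55bd: {0cffa07, c40e727, d5c55bd, e7eb299}.
Reachable from d3a9c83: {00d9350, 0cffa07, 31be919, 493ef4b, 5c3b419, 69d6545, 93e9acd, c40e727, d3a9c83, d5c55bd, e7eb299, fc1d84a}.
Only in d5c55bd's history (ahead): {} — 0.
Only in d3a9c83's history (behind): {00d9350, 31be919, 493ef4b, 5c3b419, 69d6545, 93e9acd, d3a9c83, fc1d84a} — 8.

0 ahead, 8 behind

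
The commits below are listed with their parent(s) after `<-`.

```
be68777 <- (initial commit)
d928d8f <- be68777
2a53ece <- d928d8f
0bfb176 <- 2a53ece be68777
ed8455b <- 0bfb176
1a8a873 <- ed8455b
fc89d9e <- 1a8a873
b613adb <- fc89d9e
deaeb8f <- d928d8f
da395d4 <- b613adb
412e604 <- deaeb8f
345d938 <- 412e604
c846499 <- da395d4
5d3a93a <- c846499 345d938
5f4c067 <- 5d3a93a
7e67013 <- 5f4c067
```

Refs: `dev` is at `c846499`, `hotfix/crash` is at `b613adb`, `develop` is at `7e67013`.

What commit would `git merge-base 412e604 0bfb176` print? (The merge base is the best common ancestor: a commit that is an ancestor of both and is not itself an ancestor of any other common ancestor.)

Ancestors of 412e604: {412e604, be68777, d928d8f, deaeb8f}.
Ancestors of 0bfb176: {0bfb176, 2a53ece, be68777, d928d8f}.
Common ancestors: {be68777, d928d8f}.
Among these, d928d8f is not an ancestor of any other common ancestor — it is the merge base.

d928d8f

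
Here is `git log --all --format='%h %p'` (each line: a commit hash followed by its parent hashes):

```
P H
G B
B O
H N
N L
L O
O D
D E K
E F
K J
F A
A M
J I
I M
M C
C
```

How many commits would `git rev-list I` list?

3

Walking parent pointers from I: reachable set = {C, I, M}.
That is 3 commits.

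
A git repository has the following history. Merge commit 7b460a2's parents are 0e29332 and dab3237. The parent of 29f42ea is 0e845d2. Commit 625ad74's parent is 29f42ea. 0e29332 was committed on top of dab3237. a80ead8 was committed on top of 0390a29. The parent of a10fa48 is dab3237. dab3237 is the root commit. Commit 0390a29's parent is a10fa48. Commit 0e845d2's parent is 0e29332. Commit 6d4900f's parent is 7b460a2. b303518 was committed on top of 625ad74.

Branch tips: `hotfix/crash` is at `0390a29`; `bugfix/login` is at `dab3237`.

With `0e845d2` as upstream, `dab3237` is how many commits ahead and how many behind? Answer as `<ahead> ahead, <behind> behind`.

Reachable from dab3237: {dab3237}.
Reachable from 0e845d2: {0e29332, 0e845d2, dab3237}.
Only in dab3237's history (ahead): {} — 0.
Only in 0e845d2's history (behind): {0e29332, 0e845d2} — 2.

0 ahead, 2 behind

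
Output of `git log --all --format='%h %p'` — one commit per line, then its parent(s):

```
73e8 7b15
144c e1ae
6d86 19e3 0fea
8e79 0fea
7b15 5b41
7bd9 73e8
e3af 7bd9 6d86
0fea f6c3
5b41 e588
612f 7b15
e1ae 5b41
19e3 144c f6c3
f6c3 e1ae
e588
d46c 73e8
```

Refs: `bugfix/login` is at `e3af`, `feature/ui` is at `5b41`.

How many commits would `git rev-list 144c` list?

4

Walking parent pointers from 144c: reachable set = {144c, 5b41, e1ae, e588}.
That is 4 commits.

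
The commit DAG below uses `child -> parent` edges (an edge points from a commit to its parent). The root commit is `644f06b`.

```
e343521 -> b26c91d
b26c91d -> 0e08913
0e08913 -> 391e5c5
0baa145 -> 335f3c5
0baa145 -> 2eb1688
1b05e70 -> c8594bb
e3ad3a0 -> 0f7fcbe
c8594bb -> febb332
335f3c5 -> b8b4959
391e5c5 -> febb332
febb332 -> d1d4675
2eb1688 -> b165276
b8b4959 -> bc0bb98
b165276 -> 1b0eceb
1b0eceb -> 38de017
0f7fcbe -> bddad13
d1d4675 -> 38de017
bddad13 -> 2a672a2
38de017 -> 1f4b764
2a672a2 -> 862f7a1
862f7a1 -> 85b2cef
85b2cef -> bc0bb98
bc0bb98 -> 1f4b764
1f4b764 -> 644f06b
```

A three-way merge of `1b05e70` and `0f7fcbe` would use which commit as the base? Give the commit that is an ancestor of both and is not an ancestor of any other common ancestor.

1f4b764

Ancestors of 1b05e70: {1b05e70, 1f4b764, 38de017, 644f06b, c8594bb, d1d4675, febb332}.
Ancestors of 0f7fcbe: {0f7fcbe, 1f4b764, 2a672a2, 644f06b, 85b2cef, 862f7a1, bc0bb98, bddad13}.
Common ancestors: {1f4b764, 644f06b}.
Among these, 1f4b764 is not an ancestor of any other common ancestor — it is the merge base.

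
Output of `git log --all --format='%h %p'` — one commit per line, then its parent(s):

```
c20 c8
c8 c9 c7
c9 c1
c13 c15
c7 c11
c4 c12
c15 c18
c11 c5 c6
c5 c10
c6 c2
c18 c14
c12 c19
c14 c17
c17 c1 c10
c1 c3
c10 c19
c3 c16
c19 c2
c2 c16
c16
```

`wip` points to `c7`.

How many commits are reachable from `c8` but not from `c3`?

10

Reachable from c8: {c1, c10, c11, c16, c19, c2, c3, c5, c6, c7, c8, c9}.
Reachable from c3: {c16, c3}.
In c8's history but not c3's: {c1, c10, c11, c19, c2, c5, c6, c7, c8, c9} — 10 commits.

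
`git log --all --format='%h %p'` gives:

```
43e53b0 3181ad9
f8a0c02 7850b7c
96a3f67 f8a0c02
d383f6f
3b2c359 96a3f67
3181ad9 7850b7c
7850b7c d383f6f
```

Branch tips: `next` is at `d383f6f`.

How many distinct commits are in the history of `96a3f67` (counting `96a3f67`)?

4

Walking parent pointers from 96a3f67: reachable set = {7850b7c, 96a3f67, d383f6f, f8a0c02}.
That is 4 commits.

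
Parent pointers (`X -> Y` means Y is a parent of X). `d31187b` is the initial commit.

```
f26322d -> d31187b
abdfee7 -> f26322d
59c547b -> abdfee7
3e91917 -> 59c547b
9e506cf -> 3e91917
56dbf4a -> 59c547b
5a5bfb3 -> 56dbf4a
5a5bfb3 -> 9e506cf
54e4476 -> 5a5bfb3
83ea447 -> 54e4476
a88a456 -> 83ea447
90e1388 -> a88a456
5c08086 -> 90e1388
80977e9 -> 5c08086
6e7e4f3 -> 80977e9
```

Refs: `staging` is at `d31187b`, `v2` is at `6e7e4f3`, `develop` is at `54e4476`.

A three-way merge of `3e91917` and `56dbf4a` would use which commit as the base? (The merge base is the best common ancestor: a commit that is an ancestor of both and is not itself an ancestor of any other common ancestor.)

59c547b

Ancestors of 3e91917: {3e91917, 59c547b, abdfee7, d31187b, f26322d}.
Ancestors of 56dbf4a: {56dbf4a, 59c547b, abdfee7, d31187b, f26322d}.
Common ancestors: {59c547b, abdfee7, d31187b, f26322d}.
Among these, 59c547b is not an ancestor of any other common ancestor — it is the merge base.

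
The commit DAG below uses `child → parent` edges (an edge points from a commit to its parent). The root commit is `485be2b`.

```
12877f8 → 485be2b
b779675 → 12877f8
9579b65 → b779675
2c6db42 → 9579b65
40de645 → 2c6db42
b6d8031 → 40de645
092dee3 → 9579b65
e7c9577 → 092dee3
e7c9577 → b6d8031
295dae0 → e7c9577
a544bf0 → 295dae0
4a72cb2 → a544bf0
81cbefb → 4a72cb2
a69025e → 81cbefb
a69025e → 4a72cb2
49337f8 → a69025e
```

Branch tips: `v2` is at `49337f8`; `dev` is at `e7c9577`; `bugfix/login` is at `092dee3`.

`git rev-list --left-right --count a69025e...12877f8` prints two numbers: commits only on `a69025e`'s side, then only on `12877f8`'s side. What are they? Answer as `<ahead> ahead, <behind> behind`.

Reachable from a69025e: {092dee3, 12877f8, 295dae0, 2c6db42, 40de645, 485be2b, 4a72cb2, 81cbefb, 9579b65, a544bf0, a69025e, b6d8031, b779675, e7c9577}.
Reachable from 12877f8: {12877f8, 485be2b}.
Only in a69025e's history (ahead): {092dee3, 295dae0, 2c6db42, 40de645, 4a72cb2, 81cbefb, 9579b65, a544bf0, a69025e, b6d8031, b779675, e7c9577} — 12.
Only in 12877f8's history (behind): {} — 0.

12 ahead, 0 behind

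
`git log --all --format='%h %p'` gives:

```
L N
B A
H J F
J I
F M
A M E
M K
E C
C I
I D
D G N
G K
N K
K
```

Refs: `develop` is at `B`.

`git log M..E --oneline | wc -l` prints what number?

Reachable from E: {C, D, E, G, I, K, N}.
Reachable from M: {K, M}.
In E's history but not M's: {C, D, E, G, I, N} — 6 commits.

6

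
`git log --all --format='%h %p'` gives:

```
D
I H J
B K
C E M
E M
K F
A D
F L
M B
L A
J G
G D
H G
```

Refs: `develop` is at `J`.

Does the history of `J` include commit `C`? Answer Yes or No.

No

Ancestors of J: {D, G, J}.
C is not in that set, so it is not an ancestor of J.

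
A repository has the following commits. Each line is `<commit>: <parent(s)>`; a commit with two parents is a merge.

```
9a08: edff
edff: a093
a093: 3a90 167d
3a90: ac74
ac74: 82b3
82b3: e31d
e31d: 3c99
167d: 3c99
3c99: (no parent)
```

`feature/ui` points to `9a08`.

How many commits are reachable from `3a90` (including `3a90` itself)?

Walking parent pointers from 3a90: reachable set = {3a90, 3c99, 82b3, ac74, e31d}.
That is 5 commits.

5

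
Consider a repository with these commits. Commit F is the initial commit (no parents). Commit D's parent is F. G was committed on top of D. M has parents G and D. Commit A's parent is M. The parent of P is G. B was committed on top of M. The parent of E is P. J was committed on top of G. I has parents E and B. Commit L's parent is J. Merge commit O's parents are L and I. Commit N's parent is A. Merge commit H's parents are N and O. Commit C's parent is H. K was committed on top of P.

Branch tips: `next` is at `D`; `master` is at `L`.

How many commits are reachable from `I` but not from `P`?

4

Reachable from I: {B, D, E, F, G, I, M, P}.
Reachable from P: {D, F, G, P}.
In I's history but not P's: {B, E, I, M} — 4 commits.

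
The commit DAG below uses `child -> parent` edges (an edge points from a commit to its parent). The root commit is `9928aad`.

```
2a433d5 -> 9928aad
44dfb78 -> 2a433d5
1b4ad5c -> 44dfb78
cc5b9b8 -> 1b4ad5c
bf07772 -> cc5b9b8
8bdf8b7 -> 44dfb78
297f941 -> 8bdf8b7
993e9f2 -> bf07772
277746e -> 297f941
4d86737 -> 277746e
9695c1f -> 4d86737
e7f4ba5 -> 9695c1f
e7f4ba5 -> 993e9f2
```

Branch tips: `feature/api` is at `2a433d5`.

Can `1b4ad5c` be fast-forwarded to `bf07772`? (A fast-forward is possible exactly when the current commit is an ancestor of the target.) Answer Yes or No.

Yes

A fast-forward from 1b4ad5c to bf07772 is possible iff 1b4ad5c is an ancestor of bf07772.
Ancestors of bf07772: {1b4ad5c, 2a433d5, 44dfb78, 9928aad, bf07772, cc5b9b8}.
1b4ad5c is among them, so fast-forward is possible.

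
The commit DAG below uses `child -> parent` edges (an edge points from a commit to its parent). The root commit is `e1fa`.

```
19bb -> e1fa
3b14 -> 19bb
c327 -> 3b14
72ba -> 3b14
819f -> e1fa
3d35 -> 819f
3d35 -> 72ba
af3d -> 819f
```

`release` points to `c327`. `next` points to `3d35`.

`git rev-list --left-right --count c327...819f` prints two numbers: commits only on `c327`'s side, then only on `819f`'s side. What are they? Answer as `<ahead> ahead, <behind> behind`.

3 ahead, 1 behind

Reachable from c327: {19bb, 3b14, c327, e1fa}.
Reachable from 819f: {819f, e1fa}.
Only in c327's history (ahead): {19bb, 3b14, c327} — 3.
Only in 819f's history (behind): {819f} — 1.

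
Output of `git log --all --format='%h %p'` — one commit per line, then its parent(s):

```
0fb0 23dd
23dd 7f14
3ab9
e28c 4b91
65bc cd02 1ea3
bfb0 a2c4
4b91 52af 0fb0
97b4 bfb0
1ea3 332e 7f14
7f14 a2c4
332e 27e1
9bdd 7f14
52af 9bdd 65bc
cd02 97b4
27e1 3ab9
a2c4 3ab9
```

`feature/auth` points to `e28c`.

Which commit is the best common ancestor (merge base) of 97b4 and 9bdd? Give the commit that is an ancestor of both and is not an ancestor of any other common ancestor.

a2c4

Ancestors of 97b4: {3ab9, 97b4, a2c4, bfb0}.
Ancestors of 9bdd: {3ab9, 7f14, 9bdd, a2c4}.
Common ancestors: {3ab9, a2c4}.
Among these, a2c4 is not an ancestor of any other common ancestor — it is the merge base.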